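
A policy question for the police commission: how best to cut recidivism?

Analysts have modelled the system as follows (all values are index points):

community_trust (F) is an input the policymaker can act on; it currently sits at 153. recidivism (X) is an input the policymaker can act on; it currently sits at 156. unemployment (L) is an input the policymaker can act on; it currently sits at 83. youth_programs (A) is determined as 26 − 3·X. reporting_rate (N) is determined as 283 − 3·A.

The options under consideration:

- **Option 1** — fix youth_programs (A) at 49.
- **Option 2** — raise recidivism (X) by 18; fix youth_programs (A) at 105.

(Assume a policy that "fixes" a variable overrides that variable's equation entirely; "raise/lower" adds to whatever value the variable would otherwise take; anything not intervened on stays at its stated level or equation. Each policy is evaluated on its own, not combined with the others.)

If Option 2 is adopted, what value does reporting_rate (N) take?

-32

Option 2 (X + 18, A := 105):
  X = 156 + 18 = 174
  A = 105
  N = 283 − 3·105 = -32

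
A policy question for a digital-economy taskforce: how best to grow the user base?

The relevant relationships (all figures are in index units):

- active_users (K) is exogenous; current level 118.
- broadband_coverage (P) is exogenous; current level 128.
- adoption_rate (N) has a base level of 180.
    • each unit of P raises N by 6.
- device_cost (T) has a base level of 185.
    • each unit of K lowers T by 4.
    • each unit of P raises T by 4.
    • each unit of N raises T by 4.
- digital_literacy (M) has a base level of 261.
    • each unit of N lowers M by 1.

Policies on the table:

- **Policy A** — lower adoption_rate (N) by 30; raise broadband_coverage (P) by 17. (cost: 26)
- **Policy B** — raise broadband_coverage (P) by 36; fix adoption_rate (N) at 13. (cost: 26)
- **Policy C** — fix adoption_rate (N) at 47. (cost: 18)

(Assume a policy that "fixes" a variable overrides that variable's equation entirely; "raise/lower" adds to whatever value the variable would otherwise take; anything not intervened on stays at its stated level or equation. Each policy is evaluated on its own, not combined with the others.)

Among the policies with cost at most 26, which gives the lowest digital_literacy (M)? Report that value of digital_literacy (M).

-759

Policy A (N − 30, P + 17):
  P = 128 + 17 = 145
  N = 180 + 6·145 (−30 from intervention) = 1020
  M = 261 − 1020 = -759
Policy B (P + 36, N := 13):
  P = 128 + 36 = 164
  N = 13
  M = 261 − 13 = 248
Policy C (N := 47):
  P = 128
  N = 47
  M = 261 − 47 = 214
Comparing — Policy A: M=-759, Policy B: M=248, Policy C: M=214. Lowest is -759 (Policy A).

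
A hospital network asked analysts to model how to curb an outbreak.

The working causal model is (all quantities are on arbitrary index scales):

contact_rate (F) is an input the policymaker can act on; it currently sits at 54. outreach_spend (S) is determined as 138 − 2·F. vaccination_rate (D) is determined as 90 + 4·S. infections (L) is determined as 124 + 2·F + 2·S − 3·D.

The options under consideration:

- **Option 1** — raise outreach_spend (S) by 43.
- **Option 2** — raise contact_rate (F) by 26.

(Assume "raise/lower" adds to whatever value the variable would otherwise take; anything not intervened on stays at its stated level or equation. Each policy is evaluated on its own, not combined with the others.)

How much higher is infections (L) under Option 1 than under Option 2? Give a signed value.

Option 1 (S + 43):
  F = 54
  S = 138 − 2·54 (+43 from intervention) = 73
  D = 90 + 4·73 = 382
  L = 124 + 2·54 + 2·73 − 3·382 = -768
Option 2 (F + 26):
  F = 54 + 26 = 80
  S = 138 − 2·80 = -22
  D = 90 + 4·(-22) = 2
  L = 124 + 2·80 + 2·(-22) − 3·2 = 234
L: -768 − 234 = -1002

-1002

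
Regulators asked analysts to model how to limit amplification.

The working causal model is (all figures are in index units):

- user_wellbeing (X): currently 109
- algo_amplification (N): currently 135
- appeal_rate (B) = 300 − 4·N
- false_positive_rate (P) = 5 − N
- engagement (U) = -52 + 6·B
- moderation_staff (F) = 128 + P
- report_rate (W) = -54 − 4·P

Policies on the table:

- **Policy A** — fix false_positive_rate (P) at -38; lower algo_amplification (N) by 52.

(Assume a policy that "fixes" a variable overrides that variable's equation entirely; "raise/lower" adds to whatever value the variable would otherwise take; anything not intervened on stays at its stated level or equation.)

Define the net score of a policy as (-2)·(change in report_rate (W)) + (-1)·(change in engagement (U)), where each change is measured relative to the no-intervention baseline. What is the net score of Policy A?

-512

Baseline:
  N = 135
  B = 300 − 4·135 = -240
  P = 5 − 135 = -130
  U = -52 + 6·(-240) = -1492
  W = -54 − 4·(-130) = 466
Policy A (P := -38, N − 52):
  N = 135 − 52 = 83
  B = 300 − 4·83 = -32
  P = -38
  U = -52 + 6·(-32) = -244
  W = -54 − 4·(-38) = 98
ΔW = 98 − 466 = -368; ΔU = -244 − (-1492) = 1248
Score = (-2)·(-368) + (-1)·1248 = -512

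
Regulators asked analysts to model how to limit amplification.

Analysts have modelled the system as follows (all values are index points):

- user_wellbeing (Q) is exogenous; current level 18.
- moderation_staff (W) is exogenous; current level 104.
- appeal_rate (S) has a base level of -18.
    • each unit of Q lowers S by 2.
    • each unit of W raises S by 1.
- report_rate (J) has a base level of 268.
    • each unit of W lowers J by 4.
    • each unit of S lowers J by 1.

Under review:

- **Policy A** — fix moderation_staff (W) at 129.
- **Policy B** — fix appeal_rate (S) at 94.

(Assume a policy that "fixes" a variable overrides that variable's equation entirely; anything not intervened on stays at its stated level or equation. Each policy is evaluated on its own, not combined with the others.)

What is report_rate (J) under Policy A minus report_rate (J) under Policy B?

-81

Policy A (W := 129):
  Q = 18
  W = 129
  S = -18 − 2·18 + 129 = 75
  J = 268 − 4·129 − 75 = -323
Policy B (S := 94):
  Q = 18
  W = 104
  S = 94
  J = 268 − 4·104 − 94 = -242
J: -323 − (-242) = -81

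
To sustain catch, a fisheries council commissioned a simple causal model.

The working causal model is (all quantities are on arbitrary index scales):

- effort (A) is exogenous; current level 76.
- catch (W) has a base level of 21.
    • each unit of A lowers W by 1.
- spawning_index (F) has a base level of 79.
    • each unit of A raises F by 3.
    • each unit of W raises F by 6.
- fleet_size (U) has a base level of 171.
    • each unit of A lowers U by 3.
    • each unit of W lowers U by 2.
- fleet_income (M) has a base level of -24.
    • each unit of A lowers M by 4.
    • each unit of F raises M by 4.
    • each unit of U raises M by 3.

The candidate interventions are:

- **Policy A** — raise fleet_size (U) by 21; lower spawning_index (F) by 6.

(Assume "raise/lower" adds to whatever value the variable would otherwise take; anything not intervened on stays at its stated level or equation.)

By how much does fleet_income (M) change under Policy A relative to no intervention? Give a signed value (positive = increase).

Baseline:
  A = 76
  W = 21 − 76 = -55
  F = 79 + 3·76 + 6·(-55) = -23
  U = 171 − 3·76 − 2·(-55) = 53
  M = -24 − 4·76 + 4·(-23) + 3·53 = -261
Policy A (U + 21, F − 6):
  A = 76
  W = 21 − 76 = -55
  F = 79 + 3·76 + 6·(-55) (−6 from intervention) = -29
  U = 171 − 3·76 − 2·(-55) (+21 from intervention) = 74
  M = -24 − 4·76 + 4·(-29) + 3·74 = -222
Change in M: -222 − (-261) = 39

39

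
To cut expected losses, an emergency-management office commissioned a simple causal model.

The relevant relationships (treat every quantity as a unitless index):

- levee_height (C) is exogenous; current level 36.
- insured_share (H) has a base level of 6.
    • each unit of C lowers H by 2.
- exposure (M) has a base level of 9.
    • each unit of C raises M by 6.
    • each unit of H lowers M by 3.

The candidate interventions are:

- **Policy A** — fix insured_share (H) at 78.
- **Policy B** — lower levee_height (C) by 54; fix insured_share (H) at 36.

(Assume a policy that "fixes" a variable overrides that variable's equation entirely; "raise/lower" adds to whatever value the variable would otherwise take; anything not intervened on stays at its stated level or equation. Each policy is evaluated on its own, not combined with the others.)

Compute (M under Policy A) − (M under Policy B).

Policy A (H := 78):
  C = 36
  H = 78
  M = 9 + 6·36 − 3·78 = -9
Policy B (C − 54, H := 36):
  C = 36 − 54 = -18
  H = 36
  M = 9 + 6·(-18) − 3·36 = -207
M: -9 − (-207) = 198

198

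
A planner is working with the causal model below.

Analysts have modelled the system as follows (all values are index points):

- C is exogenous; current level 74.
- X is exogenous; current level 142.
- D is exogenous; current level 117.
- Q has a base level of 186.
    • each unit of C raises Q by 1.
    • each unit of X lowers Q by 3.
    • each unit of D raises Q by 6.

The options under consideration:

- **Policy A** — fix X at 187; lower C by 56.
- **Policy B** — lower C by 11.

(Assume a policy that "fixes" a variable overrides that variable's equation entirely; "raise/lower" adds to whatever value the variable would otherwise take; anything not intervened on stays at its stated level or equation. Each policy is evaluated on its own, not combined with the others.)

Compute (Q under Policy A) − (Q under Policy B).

-180

Policy A (X := 187, C − 56):
  C = 74 − 56 = 18
  X = 187
  D = 117
  Q = 186 + 18 − 3·187 + 6·117 = 345
Policy B (C − 11):
  C = 74 − 11 = 63
  X = 142
  D = 117
  Q = 186 + 63 − 3·142 + 6·117 = 525
Q: 345 − 525 = -180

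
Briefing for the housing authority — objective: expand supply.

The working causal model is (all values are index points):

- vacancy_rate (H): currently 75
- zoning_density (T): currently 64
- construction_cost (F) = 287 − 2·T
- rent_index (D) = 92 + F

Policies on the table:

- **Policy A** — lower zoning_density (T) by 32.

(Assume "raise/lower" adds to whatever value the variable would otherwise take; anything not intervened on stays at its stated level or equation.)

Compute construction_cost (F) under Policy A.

223

Policy A (T − 32):
  T = 64 − 32 = 32
  F = 287 − 2·32 = 223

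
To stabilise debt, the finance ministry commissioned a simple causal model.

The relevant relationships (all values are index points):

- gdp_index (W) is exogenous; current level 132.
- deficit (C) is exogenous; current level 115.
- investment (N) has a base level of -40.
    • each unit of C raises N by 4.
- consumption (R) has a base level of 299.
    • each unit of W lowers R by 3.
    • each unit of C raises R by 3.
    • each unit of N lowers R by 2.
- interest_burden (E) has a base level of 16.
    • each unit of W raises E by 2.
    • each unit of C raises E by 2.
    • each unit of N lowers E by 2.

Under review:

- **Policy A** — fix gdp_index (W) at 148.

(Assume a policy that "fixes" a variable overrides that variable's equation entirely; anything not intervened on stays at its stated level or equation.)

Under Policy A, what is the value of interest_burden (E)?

Policy A (W := 148):
  W = 148
  C = 115
  N = -40 + 4·115 = 420
  E = 16 + 2·148 + 2·115 − 2·420 = -298

-298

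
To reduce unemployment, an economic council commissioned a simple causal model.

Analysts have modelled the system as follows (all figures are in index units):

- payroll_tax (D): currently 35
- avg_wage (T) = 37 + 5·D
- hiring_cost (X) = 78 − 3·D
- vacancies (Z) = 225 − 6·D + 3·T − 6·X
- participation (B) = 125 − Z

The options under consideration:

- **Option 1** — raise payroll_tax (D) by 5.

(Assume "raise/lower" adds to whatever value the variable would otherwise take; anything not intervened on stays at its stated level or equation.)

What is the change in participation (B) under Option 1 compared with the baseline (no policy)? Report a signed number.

Baseline:
  D = 35
  T = 37 + 5·35 = 212
  X = 78 − 3·35 = -27
  Z = 225 − 6·35 + 3·212 − 6·(-27) = 813
  B = 125 − 813 = -688
Option 1 (D + 5):
  D = 35 + 5 = 40
  T = 37 + 5·40 = 237
  X = 78 − 3·40 = -42
  Z = 225 − 6·40 + 3·237 − 6·(-42) = 948
  B = 125 − 948 = -823
Change in B: -823 − (-688) = -135

-135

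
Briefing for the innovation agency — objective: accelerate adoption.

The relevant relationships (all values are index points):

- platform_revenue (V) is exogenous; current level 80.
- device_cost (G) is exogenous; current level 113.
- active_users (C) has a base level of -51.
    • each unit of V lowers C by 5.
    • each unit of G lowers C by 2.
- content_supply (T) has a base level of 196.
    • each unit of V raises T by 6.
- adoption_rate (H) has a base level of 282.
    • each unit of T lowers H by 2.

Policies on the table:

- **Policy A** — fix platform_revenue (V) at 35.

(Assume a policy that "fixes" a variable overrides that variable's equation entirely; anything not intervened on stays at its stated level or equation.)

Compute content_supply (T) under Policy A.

406

Policy A (V := 35):
  V = 35
  T = 196 + 6·35 = 406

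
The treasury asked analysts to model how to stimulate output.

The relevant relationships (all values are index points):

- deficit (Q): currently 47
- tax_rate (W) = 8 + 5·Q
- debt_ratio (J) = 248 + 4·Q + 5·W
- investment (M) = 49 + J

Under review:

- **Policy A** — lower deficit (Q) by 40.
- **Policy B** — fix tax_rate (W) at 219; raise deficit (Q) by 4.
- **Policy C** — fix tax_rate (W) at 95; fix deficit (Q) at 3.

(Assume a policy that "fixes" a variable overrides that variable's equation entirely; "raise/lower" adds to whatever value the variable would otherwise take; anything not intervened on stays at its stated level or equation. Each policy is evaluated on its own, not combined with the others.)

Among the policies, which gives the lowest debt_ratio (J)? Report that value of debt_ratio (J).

Policy A (Q − 40):
  Q = 47 − 40 = 7
  W = 8 + 5·7 = 43
  J = 248 + 4·7 + 5·43 = 491
Policy B (W := 219, Q + 4):
  Q = 47 + 4 = 51
  W = 219
  J = 248 + 4·51 + 5·219 = 1547
Policy C (W := 95, Q := 3):
  Q = 3
  W = 95
  J = 248 + 4·3 + 5·95 = 735
Comparing — Policy A: J=491, Policy B: J=1547, Policy C: J=735. Lowest is 491 (Policy A).

491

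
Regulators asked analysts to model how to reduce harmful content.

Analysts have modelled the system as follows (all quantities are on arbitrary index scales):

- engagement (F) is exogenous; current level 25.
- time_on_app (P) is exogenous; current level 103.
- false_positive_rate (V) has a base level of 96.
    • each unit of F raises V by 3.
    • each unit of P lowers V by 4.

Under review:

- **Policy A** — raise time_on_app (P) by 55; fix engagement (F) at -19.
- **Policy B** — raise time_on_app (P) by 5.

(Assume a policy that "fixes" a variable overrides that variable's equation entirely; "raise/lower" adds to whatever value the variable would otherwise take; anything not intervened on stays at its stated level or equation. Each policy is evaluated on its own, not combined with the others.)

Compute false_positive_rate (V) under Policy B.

Policy B (P + 5):
  F = 25
  P = 103 + 5 = 108
  V = 96 + 3·25 − 4·108 = -261

-261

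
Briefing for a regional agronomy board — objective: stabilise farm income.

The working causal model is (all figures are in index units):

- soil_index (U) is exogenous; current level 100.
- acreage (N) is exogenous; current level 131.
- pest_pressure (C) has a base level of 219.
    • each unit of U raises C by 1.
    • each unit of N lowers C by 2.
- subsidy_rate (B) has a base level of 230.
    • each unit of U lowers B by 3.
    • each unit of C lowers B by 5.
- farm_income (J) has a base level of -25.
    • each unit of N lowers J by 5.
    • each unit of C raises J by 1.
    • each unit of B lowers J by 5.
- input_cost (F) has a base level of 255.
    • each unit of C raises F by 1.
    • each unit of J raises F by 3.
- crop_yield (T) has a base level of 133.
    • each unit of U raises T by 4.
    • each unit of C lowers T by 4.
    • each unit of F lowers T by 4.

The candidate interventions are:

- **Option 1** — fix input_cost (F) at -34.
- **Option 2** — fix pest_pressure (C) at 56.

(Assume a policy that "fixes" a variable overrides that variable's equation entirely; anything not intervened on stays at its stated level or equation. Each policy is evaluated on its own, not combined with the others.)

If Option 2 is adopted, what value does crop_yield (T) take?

Option 2 (C := 56):
  U = 100
  N = 131
  C = 56
  B = 230 − 3·100 − 5·56 = -350
  J = -25 − 5·131 + 56 − 5·(-350) = 1126
  F = 255 + 56 + 3·1126 = 3689
  T = 133 + 4·100 − 4·56 − 4·3689 = -14447

-14447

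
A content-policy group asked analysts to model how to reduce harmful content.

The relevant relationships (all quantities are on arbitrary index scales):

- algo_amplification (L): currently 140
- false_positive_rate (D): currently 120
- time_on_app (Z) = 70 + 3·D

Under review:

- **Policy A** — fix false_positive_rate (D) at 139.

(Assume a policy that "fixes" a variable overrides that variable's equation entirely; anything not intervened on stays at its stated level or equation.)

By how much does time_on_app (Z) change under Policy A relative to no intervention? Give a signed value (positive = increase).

57

Baseline:
  D = 120
  Z = 70 + 3·120 = 430
Policy A (D := 139):
  D = 139
  Z = 70 + 3·139 = 487
Change in Z: 487 − 430 = 57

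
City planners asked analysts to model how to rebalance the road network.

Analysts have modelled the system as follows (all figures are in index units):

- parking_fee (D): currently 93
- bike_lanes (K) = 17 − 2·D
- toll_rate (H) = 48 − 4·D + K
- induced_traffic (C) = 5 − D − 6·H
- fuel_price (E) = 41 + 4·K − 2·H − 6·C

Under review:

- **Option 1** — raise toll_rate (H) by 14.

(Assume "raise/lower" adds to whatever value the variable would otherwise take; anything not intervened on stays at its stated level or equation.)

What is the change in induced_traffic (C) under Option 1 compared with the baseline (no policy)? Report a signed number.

Baseline:
  D = 93
  K = 17 − 2·93 = -169
  H = 48 − 4·93 + (-169) = -493
  C = 5 − 93 − 6·(-493) = 2870
Option 1 (H + 14):
  D = 93
  K = 17 − 2·93 = -169
  H = 48 − 4·93 + (-169) (+14 from intervention) = -479
  C = 5 − 93 − 6·(-479) = 2786
Change in C: 2786 − 2870 = -84

-84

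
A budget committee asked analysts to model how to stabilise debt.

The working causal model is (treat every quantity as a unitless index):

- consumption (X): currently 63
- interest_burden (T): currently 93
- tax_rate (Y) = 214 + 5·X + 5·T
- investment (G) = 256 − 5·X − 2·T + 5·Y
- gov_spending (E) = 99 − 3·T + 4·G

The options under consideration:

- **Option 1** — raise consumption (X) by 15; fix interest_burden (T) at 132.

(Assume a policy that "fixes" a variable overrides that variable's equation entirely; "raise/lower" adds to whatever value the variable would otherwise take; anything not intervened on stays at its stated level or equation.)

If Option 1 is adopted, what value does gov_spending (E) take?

Option 1 (X + 15, T := 132):
  X = 63 + 15 = 78
  T = 132
  Y = 214 + 5·78 + 5·132 = 1264
  G = 256 − 5·78 − 2·132 + 5·1264 = 5922
  E = 99 − 3·132 + 4·5922 = 23391

23391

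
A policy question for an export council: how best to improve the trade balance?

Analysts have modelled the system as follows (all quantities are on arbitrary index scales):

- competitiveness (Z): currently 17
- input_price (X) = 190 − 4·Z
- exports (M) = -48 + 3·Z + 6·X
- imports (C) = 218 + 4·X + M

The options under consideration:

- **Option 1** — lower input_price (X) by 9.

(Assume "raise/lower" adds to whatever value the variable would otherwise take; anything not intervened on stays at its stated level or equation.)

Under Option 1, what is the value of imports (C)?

1351

Option 1 (X − 9):
  Z = 17
  X = 190 − 4·17 (−9 from intervention) = 113
  M = -48 + 3·17 + 6·113 = 681
  C = 218 + 4·113 + 681 = 1351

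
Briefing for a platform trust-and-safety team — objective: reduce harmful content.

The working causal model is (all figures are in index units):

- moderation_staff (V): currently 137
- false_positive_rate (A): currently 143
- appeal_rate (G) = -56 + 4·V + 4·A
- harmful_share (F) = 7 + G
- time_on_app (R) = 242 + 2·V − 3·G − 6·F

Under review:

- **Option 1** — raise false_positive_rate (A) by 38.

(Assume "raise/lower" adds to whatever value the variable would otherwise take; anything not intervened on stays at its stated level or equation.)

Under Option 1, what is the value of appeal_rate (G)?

1216

Option 1 (A + 38):
  V = 137
  A = 143 + 38 = 181
  G = -56 + 4·137 + 4·181 = 1216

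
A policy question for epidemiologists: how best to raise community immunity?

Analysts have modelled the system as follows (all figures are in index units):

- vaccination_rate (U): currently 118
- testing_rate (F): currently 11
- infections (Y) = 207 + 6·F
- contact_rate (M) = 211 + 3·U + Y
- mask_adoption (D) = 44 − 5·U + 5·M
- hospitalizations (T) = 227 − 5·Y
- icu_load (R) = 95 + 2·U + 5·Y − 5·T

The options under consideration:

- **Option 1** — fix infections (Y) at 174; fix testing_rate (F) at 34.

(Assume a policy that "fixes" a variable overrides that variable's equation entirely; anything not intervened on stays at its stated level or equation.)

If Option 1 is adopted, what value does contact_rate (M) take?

Option 1 (Y := 174, F := 34):
  U = 118
  F = 34
  Y = 174
  M = 211 + 3·118 + 174 = 739

739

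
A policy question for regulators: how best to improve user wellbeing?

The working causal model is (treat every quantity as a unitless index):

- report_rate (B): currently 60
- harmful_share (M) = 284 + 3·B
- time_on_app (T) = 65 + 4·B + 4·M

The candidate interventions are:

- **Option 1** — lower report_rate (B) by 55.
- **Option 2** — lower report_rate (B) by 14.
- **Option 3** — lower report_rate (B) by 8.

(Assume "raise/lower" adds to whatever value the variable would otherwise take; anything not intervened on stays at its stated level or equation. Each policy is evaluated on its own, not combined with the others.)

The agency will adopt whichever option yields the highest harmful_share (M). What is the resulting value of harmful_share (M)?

Option 1 (B − 55):
  B = 60 − 55 = 5
  M = 284 + 3·5 = 299
Option 2 (B − 14):
  B = 60 − 14 = 46
  M = 284 + 3·46 = 422
Option 3 (B − 8):
  B = 60 − 8 = 52
  M = 284 + 3·52 = 440
Comparing — Option 1: M=299, Option 2: M=422, Option 3: M=440. Highest is 440 (Option 3).

440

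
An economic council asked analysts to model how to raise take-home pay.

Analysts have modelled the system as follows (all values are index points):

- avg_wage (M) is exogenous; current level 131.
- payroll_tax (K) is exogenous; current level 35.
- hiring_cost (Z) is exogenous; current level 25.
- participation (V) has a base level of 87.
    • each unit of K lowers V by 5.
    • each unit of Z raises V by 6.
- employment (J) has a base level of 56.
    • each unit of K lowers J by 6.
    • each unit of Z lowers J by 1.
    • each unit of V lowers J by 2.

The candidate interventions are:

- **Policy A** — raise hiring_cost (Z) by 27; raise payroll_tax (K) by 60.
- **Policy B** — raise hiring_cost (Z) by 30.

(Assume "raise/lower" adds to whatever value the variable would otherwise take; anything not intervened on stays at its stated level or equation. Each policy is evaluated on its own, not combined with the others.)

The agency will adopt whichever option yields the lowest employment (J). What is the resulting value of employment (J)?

Policy A (Z + 27, K + 60):
  K = 35 + 60 = 95
  Z = 25 + 27 = 52
  V = 87 − 5·95 + 6·52 = -76
  J = 56 − 6·95 − 52 − 2·(-76) = -414
Policy B (Z + 30):
  K = 35
  Z = 25 + 30 = 55
  V = 87 − 5·35 + 6·55 = 242
  J = 56 − 6·35 − 55 − 2·242 = -693
Comparing — Policy A: J=-414, Policy B: J=-693. Lowest is -693 (Policy B).

-693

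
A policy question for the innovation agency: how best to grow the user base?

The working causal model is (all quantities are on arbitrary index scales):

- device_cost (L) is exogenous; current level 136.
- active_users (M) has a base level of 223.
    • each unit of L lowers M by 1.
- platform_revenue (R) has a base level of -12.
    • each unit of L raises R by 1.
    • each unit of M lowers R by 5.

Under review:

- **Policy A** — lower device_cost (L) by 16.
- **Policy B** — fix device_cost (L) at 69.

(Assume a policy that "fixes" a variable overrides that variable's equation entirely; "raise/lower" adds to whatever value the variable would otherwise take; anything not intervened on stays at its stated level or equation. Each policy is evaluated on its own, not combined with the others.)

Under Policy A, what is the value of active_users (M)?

103

Policy A (L − 16):
  L = 136 − 16 = 120
  M = 223 − 120 = 103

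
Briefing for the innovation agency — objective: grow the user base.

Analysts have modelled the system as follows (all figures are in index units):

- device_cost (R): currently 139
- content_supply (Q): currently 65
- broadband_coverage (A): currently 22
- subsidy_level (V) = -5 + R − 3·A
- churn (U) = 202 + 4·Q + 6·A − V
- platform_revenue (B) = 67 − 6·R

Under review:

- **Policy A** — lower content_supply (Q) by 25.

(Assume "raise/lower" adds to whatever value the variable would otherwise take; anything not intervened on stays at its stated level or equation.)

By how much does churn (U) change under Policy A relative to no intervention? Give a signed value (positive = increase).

-100

Baseline:
  R = 139
  Q = 65
  A = 22
  V = -5 + 139 − 3·22 = 68
  U = 202 + 4·65 + 6·22 − 68 = 526
Policy A (Q − 25):
  R = 139
  Q = 65 − 25 = 40
  A = 22
  V = -5 + 139 − 3·22 = 68
  U = 202 + 4·40 + 6·22 − 68 = 426
Change in U: 426 − 526 = -100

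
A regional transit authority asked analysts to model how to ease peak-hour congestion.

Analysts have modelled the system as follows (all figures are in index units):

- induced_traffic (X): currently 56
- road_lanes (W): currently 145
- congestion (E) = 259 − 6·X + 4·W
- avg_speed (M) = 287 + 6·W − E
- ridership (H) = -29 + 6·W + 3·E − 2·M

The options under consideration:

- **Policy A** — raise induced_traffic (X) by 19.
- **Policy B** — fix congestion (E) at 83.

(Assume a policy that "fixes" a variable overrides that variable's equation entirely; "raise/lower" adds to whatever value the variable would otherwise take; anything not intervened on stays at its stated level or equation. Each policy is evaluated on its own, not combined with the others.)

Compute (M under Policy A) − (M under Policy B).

-306

Policy A (X + 19):
  X = 56 + 19 = 75
  W = 145
  E = 259 − 6·75 + 4·145 = 389
  M = 287 + 6·145 − 389 = 768
Policy B (E := 83):
  X = 56
  W = 145
  E = 83
  M = 287 + 6·145 − 83 = 1074
M: 768 − 1074 = -306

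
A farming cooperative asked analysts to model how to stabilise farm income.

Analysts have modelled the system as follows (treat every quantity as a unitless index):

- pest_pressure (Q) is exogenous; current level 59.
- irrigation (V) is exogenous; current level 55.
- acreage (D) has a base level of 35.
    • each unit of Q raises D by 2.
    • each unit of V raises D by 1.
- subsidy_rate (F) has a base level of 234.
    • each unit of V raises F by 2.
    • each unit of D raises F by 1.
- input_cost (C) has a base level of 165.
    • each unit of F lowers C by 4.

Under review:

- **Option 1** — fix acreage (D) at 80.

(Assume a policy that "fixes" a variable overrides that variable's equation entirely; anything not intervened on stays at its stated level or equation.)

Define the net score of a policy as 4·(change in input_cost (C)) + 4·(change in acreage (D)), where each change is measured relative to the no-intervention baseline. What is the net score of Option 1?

Baseline:
  Q = 59
  V = 55
  D = 35 + 2·59 + 55 = 208
  F = 234 + 2·55 + 208 = 552
  C = 165 − 4·552 = -2043
Option 1 (D := 80):
  Q = 59
  V = 55
  D = 80
  F = 234 + 2·55 + 80 = 424
  C = 165 − 4·424 = -1531
ΔC = -1531 − (-2043) = 512; ΔD = 80 − 208 = -128
Score = 4·512 + 4·(-128) = 1536

1536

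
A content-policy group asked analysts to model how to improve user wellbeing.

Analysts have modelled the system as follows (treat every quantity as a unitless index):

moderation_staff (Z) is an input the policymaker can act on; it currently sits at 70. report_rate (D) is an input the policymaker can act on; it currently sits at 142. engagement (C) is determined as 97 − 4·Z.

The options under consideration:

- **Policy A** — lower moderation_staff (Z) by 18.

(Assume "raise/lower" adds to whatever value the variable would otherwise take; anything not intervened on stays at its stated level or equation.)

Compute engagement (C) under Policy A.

Policy A (Z − 18):
  Z = 70 − 18 = 52
  C = 97 − 4·52 = -111

-111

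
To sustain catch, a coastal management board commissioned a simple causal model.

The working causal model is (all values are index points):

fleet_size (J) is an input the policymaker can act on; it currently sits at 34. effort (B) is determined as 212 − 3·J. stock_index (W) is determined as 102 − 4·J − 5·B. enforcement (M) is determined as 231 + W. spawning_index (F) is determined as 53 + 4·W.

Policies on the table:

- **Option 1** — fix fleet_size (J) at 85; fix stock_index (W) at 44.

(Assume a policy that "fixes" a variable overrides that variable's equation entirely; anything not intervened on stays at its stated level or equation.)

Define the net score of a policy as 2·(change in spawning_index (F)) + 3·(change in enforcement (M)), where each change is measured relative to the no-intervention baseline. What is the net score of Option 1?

Baseline:
  J = 34
  B = 212 − 3·34 = 110
  W = 102 − 4·34 − 5·110 = -584
  M = 231 + (-584) = -353
  F = 53 + 4·(-584) = -2283
Option 1 (J := 85, W := 44):
  J = 85
  B = 212 − 3·85 = -43
  W = 44
  M = 231 + 44 = 275
  F = 53 + 4·44 = 229
ΔF = 229 − (-2283) = 2512; ΔM = 275 − (-353) = 628
Score = 2·2512 + 3·628 = 6908

6908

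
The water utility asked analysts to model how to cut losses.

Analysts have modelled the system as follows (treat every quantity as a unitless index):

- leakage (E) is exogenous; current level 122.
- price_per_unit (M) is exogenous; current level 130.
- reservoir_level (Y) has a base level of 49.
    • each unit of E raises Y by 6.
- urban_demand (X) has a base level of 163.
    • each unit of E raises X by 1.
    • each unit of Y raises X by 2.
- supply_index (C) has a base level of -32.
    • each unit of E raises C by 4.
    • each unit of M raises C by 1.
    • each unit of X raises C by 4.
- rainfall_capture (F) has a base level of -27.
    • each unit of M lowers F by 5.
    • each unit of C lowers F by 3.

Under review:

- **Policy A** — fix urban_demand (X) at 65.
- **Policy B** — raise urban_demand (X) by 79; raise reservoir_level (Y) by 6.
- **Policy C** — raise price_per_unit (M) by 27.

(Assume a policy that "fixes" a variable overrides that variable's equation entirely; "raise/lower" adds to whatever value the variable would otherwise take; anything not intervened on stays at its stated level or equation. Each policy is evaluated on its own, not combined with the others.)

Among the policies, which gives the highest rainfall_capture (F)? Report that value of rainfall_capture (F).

-3215

Policy A (X := 65):
  E = 122
  M = 130
  Y = 49 + 6·122 = 781
  X = 65
  C = -32 + 4·122 + 130 + 4·65 = 846
  F = -27 − 5·130 − 3·846 = -3215
Policy B (X + 79, Y + 6):
  E = 122
  M = 130
  Y = 49 + 6·122 (+6 from intervention) = 787
  X = 163 + 122 + 2·787 (+79 from intervention) = 1938
  C = -32 + 4·122 + 130 + 4·1938 = 8338
  F = -27 − 5·130 − 3·8338 = -25691
Policy C (M + 27):
  E = 122
  M = 130 + 27 = 157
  Y = 49 + 6·122 = 781
  X = 163 + 122 + 2·781 = 1847
  C = -32 + 4·122 + 157 + 4·1847 = 8001
  F = -27 − 5·157 − 3·8001 = -24815
Comparing — Policy A: F=-3215, Policy B: F=-25691, Policy C: F=-24815. Highest is -3215 (Policy A).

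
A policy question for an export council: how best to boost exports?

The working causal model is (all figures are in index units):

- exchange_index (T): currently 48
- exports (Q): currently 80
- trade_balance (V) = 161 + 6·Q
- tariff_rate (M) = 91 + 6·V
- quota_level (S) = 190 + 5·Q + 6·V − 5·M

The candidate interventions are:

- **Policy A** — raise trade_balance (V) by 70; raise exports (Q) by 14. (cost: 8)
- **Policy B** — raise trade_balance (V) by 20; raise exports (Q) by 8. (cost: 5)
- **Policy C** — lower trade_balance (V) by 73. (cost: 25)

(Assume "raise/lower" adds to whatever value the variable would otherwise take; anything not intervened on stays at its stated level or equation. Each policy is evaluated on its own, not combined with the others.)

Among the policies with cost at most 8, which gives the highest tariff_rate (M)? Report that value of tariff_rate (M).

Policy A (V + 70, Q + 14):
  Q = 80 + 14 = 94
  V = 161 + 6·94 (+70 from intervention) = 795
  M = 91 + 6·795 = 4861
Policy B (V + 20, Q + 8):
  Q = 80 + 8 = 88
  V = 161 + 6·88 (+20 from intervention) = 709
  M = 91 + 6·709 = 4345
Comparing — Policy A: M=4861, Policy B: M=4345. Highest is 4861 (Policy A).

4861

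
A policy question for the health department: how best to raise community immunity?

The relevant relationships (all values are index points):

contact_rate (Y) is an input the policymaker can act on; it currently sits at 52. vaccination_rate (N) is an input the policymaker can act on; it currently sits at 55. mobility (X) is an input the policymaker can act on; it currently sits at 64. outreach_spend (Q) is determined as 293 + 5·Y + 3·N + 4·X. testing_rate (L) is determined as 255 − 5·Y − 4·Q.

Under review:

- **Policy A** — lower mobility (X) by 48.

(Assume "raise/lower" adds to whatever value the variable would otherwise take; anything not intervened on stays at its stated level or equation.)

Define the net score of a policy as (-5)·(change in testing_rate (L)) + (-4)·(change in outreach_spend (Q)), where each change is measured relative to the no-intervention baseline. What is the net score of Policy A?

-3072

Baseline:
  Y = 52
  N = 55
  X = 64
  Q = 293 + 5·52 + 3·55 + 4·64 = 974
  L = 255 − 5·52 − 4·974 = -3901
Policy A (X − 48):
  Y = 52
  N = 55
  X = 64 − 48 = 16
  Q = 293 + 5·52 + 3·55 + 4·16 = 782
  L = 255 − 5·52 − 4·782 = -3133
ΔL = -3133 − (-3901) = 768; ΔQ = 782 − 974 = -192
Score = (-5)·768 + (-4)·(-192) = -3072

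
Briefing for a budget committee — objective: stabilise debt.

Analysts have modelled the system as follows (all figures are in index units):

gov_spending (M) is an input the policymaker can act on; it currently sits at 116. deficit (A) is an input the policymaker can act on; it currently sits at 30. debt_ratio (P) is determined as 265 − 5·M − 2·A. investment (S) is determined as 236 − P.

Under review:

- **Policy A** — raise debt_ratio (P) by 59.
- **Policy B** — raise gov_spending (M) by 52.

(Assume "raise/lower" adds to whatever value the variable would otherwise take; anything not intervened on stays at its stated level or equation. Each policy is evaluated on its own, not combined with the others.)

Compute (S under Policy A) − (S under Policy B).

-319

Policy A (P + 59):
  M = 116
  A = 30
  P = 265 − 5·116 − 2·30 (+59 from intervention) = -316
  S = 236 − (-316) = 552
Policy B (M + 52):
  M = 116 + 52 = 168
  A = 30
  P = 265 − 5·168 − 2·30 = -635
  S = 236 − (-635) = 871
S: 552 − 871 = -319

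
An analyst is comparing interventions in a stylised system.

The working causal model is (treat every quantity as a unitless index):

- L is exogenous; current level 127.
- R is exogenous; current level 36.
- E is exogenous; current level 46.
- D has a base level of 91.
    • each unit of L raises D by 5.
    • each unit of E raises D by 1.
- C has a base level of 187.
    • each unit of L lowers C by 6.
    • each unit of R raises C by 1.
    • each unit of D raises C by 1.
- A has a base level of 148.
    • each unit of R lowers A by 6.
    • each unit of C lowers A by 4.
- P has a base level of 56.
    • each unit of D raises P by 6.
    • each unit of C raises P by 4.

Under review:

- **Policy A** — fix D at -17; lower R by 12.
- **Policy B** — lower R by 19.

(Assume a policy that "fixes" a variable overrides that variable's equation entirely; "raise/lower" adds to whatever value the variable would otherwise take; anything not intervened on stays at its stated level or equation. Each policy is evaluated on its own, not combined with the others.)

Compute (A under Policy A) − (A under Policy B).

3086

Policy A (D := -17, R − 12):
  L = 127
  R = 36 − 12 = 24
  E = 46
  D = -17
  C = 187 − 6·127 + 24 + (-17) = -568
  A = 148 − 6·24 − 4·(-568) = 2276
Policy B (R − 19):
  L = 127
  R = 36 − 19 = 17
  E = 46
  D = 91 + 5·127 + 46 = 772
  C = 187 − 6·127 + 17 + 772 = 214
  A = 148 − 6·17 − 4·214 = -810
A: 2276 − (-810) = 3086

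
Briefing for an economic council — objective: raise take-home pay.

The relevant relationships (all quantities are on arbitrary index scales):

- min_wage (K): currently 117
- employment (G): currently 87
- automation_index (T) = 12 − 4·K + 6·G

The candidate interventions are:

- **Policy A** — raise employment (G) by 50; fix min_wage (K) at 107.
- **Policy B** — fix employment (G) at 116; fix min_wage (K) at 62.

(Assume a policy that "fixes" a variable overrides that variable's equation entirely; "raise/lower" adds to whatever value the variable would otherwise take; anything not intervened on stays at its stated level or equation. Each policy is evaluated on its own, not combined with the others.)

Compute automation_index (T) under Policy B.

460

Policy B (G := 116, K := 62):
  K = 62
  G = 116
  T = 12 − 4·62 + 6·116 = 460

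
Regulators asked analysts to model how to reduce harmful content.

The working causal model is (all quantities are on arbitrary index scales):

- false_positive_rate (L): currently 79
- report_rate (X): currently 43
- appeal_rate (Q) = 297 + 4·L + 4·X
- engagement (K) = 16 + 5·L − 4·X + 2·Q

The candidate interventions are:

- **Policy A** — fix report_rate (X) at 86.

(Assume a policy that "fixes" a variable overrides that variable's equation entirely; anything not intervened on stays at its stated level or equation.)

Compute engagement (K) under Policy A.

1981

Policy A (X := 86):
  L = 79
  X = 86
  Q = 297 + 4·79 + 4·86 = 957
  K = 16 + 5·79 − 4·86 + 2·957 = 1981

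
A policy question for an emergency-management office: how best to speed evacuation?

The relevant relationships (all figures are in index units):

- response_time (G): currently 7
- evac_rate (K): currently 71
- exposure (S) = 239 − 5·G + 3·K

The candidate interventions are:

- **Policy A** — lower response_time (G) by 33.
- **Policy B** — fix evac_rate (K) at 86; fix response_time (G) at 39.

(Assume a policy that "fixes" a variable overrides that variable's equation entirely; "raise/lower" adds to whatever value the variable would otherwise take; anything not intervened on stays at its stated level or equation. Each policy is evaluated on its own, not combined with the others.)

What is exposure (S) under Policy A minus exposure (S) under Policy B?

Policy A (G − 33):
  G = 7 − 33 = -26
  K = 71
  S = 239 − 5·(-26) + 3·71 = 582
Policy B (K := 86, G := 39):
  G = 39
  K = 86
  S = 239 − 5·39 + 3·86 = 302
S: 582 − 302 = 280

280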